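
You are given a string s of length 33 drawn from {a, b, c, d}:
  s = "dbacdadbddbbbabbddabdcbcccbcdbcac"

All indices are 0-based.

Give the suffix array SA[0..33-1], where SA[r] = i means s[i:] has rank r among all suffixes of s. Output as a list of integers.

[13, 18, 31, 2, 5, 12, 1, 11, 10, 14, 29, 22, 26, 19, 15, 7, 32, 30, 21, 25, 24, 23, 3, 27, 17, 4, 0, 9, 28, 6, 20, 16, 8]

rank | idx | suffix
   0 |  13 | abbddabdcbcccbcdbcac
   1 |  18 | abdcbcccbcdbcac
   2 |  31 | ac
   3 |   2 | acdadbddbbbabbddabdcbcccbcdbcac
   4 |   5 | adbddbbbabbddabdcbcccbcdbcac
   5 |  12 | babbddabdcbcccbcdbcac
   6 |   1 | bacdadbddbbbabbddabdcbcccbcdbcac
   7 |  11 | bbabbddabdcbcccbcdbcac
   8 |  10 | bbbabbddabdcbcccbcdbcac
   9 |  14 | bbddabdcbcccbcdbcac
  10 |  29 | bcac
  11 |  22 | bcccbcdbcac
  12 |  26 | bcdbcac
  13 |  19 | bdcbcccbcdbcac
  14 |  15 | bddabdcbcccbcdbcac
  15 |   7 | bddbbbabbddabdcbcccbcdbcac
  16 |  32 | c
  17 |  30 | cac
  18 |  21 | cbcccbcdbcac
  19 |  25 | cbcdbcac
  20 |  24 | ccbcdbcac
  21 |  23 | cccbcdbcac
  22 |   3 | cdadbddbbbabbddabdcbcccbcdbcac
  23 |  27 | cdbcac
  24 |  17 | dabdcbcccbcdbcac
  25 |   4 | dadbddbbbabbddabdcbcccbcdbcac
  26 |   0 | dbacdadbddbbbabbddabdcbcccbcdbcac
  27 |   9 | dbbbabbddabdcbcccbcdbcac
  28 |  28 | dbcac
  29 |   6 | dbddbbbabbddabdcbcccbcdbcac
  30 |  20 | dcbcccbcdbcac
  31 |  16 | ddabdcbcccbcdbcac
  32 |   8 | ddbbbabbddabdcbcccbcdbcac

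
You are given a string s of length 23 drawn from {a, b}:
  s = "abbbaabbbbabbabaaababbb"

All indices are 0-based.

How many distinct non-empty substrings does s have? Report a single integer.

rank→(start, suffix):
  0 → (15, 'aaababbb')
  1 → (16, 'aababbb')
  2 → (4, 'aabbbbabbabaaababbb')
  3 → (13, 'abaaababbb')
  4 → (17, 'ababbb')
  5 → (10, 'abbabaaababbb')
  6 → (19, 'abbb')
  7 → (0, 'abbbaabbbbabbabaaababbb')
  8 → (5, 'abbbbabbabaaababbb')
  9 → (22, 'b')
  10 → (14, 'baaababbb')
  11 → (3, 'baabbbbabbabaaababbb')
  12 → (12, 'babaaababbb')
  13 → (9, 'babbabaaababbb')
  14 → (18, 'babbb')
  15 → (21, 'bb')
  16 → (2, 'bbaabbbbabbabaaababbb')
  17 → (11, 'bbabaaababbb')
  18 → (8, 'bbabbabaaababbb')
  19 → (20, 'bbb')
  20 → (1, 'bbbaabbbbabbabaaababbb')
  21 → (7, 'bbbabbabaaababbb')
  22 → (6, 'bbbbabbabaaababbb')

SA = [15, 16, 4, 13, 17, 10, 19, 0, 5, 22, 14, 3, 12, 9, 18, 21, 2, 11, 8, 20, 1, 7, 6]
[i] adj suffixes → lcp
  [1] 15/16 → 2 ('aa')
  [2] 16/4 → 3 ('aab')
  [3] 4/13 → 1 ('a')
  [4] 13/17 → 3 ('aba')
  [5] 17/10 → 2 ('ab')
  [6] 10/19 → 3 ('abb')
  [7] 19/0 → 4 ('abbb')
  [8] 0/5 → 4 ('abbb')
  [9] 5/22 → 0 ('')
  [10] 22/14 → 1 ('b')
  [11] 14/3 → 3 ('baa')
  [12] 3/12 → 2 ('ba')
  [13] 12/9 → 3 ('bab')
  [14] 9/18 → 4 ('babb')
  [15] 18/21 → 1 ('b')
  [16] 21/2 → 2 ('bb')
  [17] 2/11 → 3 ('bba')
  [18] 11/8 → 4 ('bbab')
  [19] 8/20 → 2 ('bb')
  [20] 20/1 → 3 ('bbb')
  [21] 1/7 → 4 ('bbba')
  [22] 7/6 → 3 ('bbb')

n(n+1)/2 = 23·24/2 = 276
Σ LCP = 0 + 2 + 3 + 1 + 3 + 2 + 3 + 4 + 4 + 0 + 1 + 3 + 2 + 3 + 4 + 1 + 2 + 3 + 4 + 2 + 3 + 4 + 3 = 57
distinct = 276 − 57 = 219

219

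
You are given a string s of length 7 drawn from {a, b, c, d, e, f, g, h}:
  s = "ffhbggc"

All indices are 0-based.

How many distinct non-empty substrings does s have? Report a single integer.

26

sorted suffixes:
  #0 SA[0]=3  'bggc'
  #1 SA[1]=6  'c'
  #2 SA[2]=0  'ffhbggc'
  #3 SA[3]=1  'fhbggc'
  #4 SA[4]=5  'gc'
  #5 SA[5]=4  'ggc'
  #6 SA[6]=2  'hbggc'

SA = [3, 6, 0, 1, 5, 4, 2]
i: (SA[i-1],SA[i]) lcp shared
  1: (3,6) 0 ''
  2: (6,0) 0 ''
  3: (0,1) 1 'f'
  4: (1,5) 0 ''
  5: (5,4) 1 'g'
  6: (4,2) 0 ''

n(n+1)/2 = 7·8/2 = 28
Σ LCP = 0 + 0 + 0 + 1 + 0 + 1 + 0 = 2
distinct = 28 − 2 = 26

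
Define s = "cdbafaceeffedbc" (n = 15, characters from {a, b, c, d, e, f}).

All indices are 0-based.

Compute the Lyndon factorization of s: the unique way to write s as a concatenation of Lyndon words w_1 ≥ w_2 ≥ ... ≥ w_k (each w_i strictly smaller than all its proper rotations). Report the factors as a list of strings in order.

["cd", "b", "af", "aceeffedbc"]

emit factor 1: 'cd' (i=0, period=2)
emit factor 2: 'b' (i=2, period=1)
emit factor 3: 'af' (i=3, period=2)
emit factor 4: 'aceeffedbc' (i=5, period=10)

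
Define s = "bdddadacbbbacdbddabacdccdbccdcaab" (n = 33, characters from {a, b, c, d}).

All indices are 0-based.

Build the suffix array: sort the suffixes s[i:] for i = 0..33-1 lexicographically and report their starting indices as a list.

[30, 31, 17, 6, 11, 19, 4, 32, 10, 18, 9, 8, 25, 14, 0, 29, 7, 22, 26, 23, 12, 27, 20, 16, 5, 3, 24, 13, 28, 21, 15, 2, 1]

sorted suffixes:
  #0 SA[0]=30  'aab'
  #1 SA[1]=31  'ab'
  #2 SA[2]=17  'abacdccdbccdcaab'
  #3 SA[3]=6  'acbbbacdbddabacdccdbccdcaab'
  #4 SA[4]=11  'acdbddabacdccdbccdcaab'
  #5 SA[5]=19  'acdccdbccdcaab'
  #6 SA[6]=4  'adacbbbacdbddabacdccdbccdcaab'
  #7 SA[7]=32  'b'
  #8 SA[8]=10  'bacdbddabacdccdbccdcaab'
  #9 SA[9]=18  'bacdccdbccdcaab'
  #10 SA[10]=9  'bbacdbddabacdccdbccdcaab'
  #11 SA[11]=8  'bbbacdbddabacdccdbccdcaab'
  #12 SA[12]=25  'bccdcaab'
  #13 SA[13]=14  'bddabacdccdbccdcaab'
  #14 SA[14]=0  'bdddadacbbbacdbddabacdccdbccdcaab'
  #15 SA[15]=29  'caab'
  #16 SA[16]=7  'cbbbacdbddabacdccdbccdcaab'
  #17 SA[17]=22  'ccdbccdcaab'
  #18 SA[18]=26  'ccdcaab'
  #19 SA[19]=23  'cdbccdcaab'
  #20 SA[20]=12  'cdbddabacdccdbccdcaab'
  #21 SA[21]=27  'cdcaab'
  #22 SA[22]=20  'cdccdbccdcaab'
  #23 SA[23]=16  'dabacdccdbccdcaab'
  #24 SA[24]=5  'dacbbbacdbddabacdccdbccdcaab'
  #25 SA[25]=3  'dadacbbbacdbddabacdccdbccdcaab'
  #26 SA[26]=24  'dbccdcaab'
  #27 SA[27]=13  'dbddabacdccdbccdcaab'
  #28 SA[28]=28  'dcaab'
  #29 SA[29]=21  'dccdbccdcaab'
  #30 SA[30]=15  'ddabacdccdbccdcaab'
  #31 SA[31]=2  'ddadacbbbacdbddabacdccdbccdcaab'
  #32 SA[32]=1  'dddadacbbbacdbddabacdccdbccdcaab'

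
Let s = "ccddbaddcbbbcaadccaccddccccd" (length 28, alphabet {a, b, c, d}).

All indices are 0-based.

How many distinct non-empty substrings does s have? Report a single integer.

rank→(start, suffix):
  0 → (13, 'aadccaccddccccd')
  1 → (18, 'accddccccd')
  2 → (14, 'adccaccddccccd')
  3 → (5, 'addcbbbcaadccaccddccccd')
  4 → (4, 'baddcbbbcaadccaccddccccd')
  5 → (9, 'bbbcaadccaccddccccd')
  6 → (10, 'bbcaadccaccddccccd')
  7 → (11, 'bcaadccaccddccccd')
  8 → (12, 'caadccaccddccccd')
  9 → (17, 'caccddccccd')
  10 → (8, 'cbbbcaadccaccddccccd')
  11 → (16, 'ccaccddccccd')
  12 → (23, 'ccccd')
  13 → (24, 'cccd')
  14 → (25, 'ccd')
  15 → (0, 'ccddbaddcbbbcaadccaccddccccd')
  16 → (19, 'ccddccccd')
  17 → (26, 'cd')
  18 → (1, 'cddbaddcbbbcaadccaccddccccd')
  19 → (20, 'cddccccd')
  20 → (27, 'd')
  21 → (3, 'dbaddcbbbcaadccaccddccccd')
  22 → (7, 'dcbbbcaadccaccddccccd')
  23 → (15, 'dccaccddccccd')
  24 → (22, 'dccccd')
  25 → (2, 'ddbaddcbbbcaadccaccddccccd')
  26 → (6, 'ddcbbbcaadccaccddccccd')
  27 → (21, 'ddccccd')

SA = [13, 18, 14, 5, 4, 9, 10, 11, 12, 17, 8, 16, 23, 24, 25, 0, 19, 26, 1, 20, 27, 3, 7, 15, 22, 2, 6, 21]
[i] adj suffixes → lcp
  [1] 13/18 → 1 ('a')
  [2] 18/14 → 1 ('a')
  [3] 14/5 → 2 ('ad')
  [4] 5/4 → 0 ('')
  [5] 4/9 → 1 ('b')
  [6] 9/10 → 2 ('bb')
  [7] 10/11 → 1 ('b')
  [8] 11/12 → 0 ('')
  [9] 12/17 → 2 ('ca')
  [10] 17/8 → 1 ('c')
  [11] 8/16 → 1 ('c')
  [12] 16/23 → 2 ('cc')
  [13] 23/24 → 3 ('ccc')
  [14] 24/25 → 2 ('cc')
  [15] 25/0 → 3 ('ccd')
  [16] 0/19 → 4 ('ccdd')
  [17] 19/26 → 1 ('c')
  [18] 26/1 → 2 ('cd')
  [19] 1/20 → 3 ('cdd')
  [20] 20/27 → 0 ('')
  [21] 27/3 → 1 ('d')
  [22] 3/7 → 1 ('d')
  [23] 7/15 → 2 ('dc')
  [24] 15/22 → 3 ('dcc')
  [25] 22/2 → 1 ('d')
  [26] 2/6 → 2 ('dd')
  [27] 6/21 → 3 ('ddc')

n(n+1)/2 = 28·29/2 = 406
Σ LCP = 0 + 1 + 1 + 2 + 0 + 1 + 2 + 1 + 0 + 2 + 1 + 1 + 2 + 3 + 2 + 3 + 4 + 1 + 2 + 3 + 0 + 1 + 1 + 2 + 3 + 1 + 2 + 3 = 45
distinct = 406 − 45 = 361

361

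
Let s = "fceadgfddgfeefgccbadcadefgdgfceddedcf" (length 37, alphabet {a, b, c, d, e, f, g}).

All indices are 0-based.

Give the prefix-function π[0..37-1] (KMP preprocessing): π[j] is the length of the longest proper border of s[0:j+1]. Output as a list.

[0, 0, 0, 0, 0, 0, 1, 0, 0, 0, 1, 0, 0, 1, 0, 0, 0, 0, 0, 0, 0, 0, 0, 0, 1, 0, 0, 0, 1, 2, 3, 0, 0, 0, 0, 0, 1]

π[0] = 0
j=1 s[j]='c': π[1]=0 (border '')
j=2 s[j]='e': π[2]=0 (border '')
j=3 s[j]='a': π[3]=0 (border '')
j=4 s[j]='d': π[4]=0 (border '')
j=5 s[j]='g': π[5]=0 (border '')
j=6 s[j]='f': π[6]=1 (border 'f')
j=7 s[j]='d': k: 1→0; π[7]=0 (border '')
j=8 s[j]='d': π[8]=0 (border '')
j=9 s[j]='g': π[9]=0 (border '')
j=10 s[j]='f': π[10]=1 (border 'f')
j=11 s[j]='e': k: 1→0; π[11]=0 (border '')
j=12 s[j]='e': π[12]=0 (border '')
j=13 s[j]='f': π[13]=1 (border 'f')
j=14 s[j]='g': k: 1→0; π[14]=0 (border '')
j=15 s[j]='c': π[15]=0 (border '')
j=16 s[j]='c': π[16]=0 (border '')
j=17 s[j]='b': π[17]=0 (border '')
j=18 s[j]='a': π[18]=0 (border '')
j=19 s[j]='d': π[19]=0 (border '')
j=20 s[j]='c': π[20]=0 (border '')
j=21 s[j]='a': π[21]=0 (border '')
j=22 s[j]='d': π[22]=0 (border '')
j=23 s[j]='e': π[23]=0 (border '')
j=24 s[j]='f': π[24]=1 (border 'f')
j=25 s[j]='g': k: 1→0; π[25]=0 (border '')
j=26 s[j]='d': π[26]=0 (border '')
j=27 s[j]='g': π[27]=0 (border '')
j=28 s[j]='f': π[28]=1 (border 'f')
j=29 s[j]='c': π[29]=2 (border 'fc')
j=30 s[j]='e': π[30]=3 (border 'fce')
j=31 s[j]='d': k: 3→0; π[31]=0 (border '')
j=32 s[j]='d': π[32]=0 (border '')
j=33 s[j]='e': π[33]=0 (border '')
j=34 s[j]='d': π[34]=0 (border '')
j=35 s[j]='c': π[35]=0 (border '')
j=36 s[j]='f': π[36]=1 (border 'f')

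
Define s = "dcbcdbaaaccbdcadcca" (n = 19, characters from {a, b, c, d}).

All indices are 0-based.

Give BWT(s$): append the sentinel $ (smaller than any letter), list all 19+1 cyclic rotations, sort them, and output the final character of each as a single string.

acbaacdcccddcdabcb$a

rank  rotation              last
    0  $dcbcdbaaaccbdcadcca  a
    1  a$dcbcdbaaaccbdcadcc  c
    2  aaaccbdcadcca$dcbcdb  b
    3  aaccbdcadcca$dcbcdba  a
    4  accbdcadcca$dcbcdbaa  a
    5  adcca$dcbcdbaaaccbdc  c
    6  baaaccbdcadcca$dcbcd  d
    7  bcdbaaaccbdcadcca$dc  c
    8  bdcadcca$dcbcdbaaacc  c
    9  ca$dcbcdbaaaccbdcadc  c
   10  cadcca$dcbcdbaaaccbd  d
   11  cbcdbaaaccbdcadcca$d  d
   12  cbdcadcca$dcbcdbaaac  c
   13  cca$dcbcdbaaaccbdcad  d
   14  ccbdcadcca$dcbcdbaaa  a
   15  cdbaaaccbdcadcca$dcb  b
   16  dbaaaccbdcadcca$dcbc  c
   17  dcadcca$dcbcdbaaaccb  b
   18  dcbcdbaaaccbdcadcca$  $
   19  dcca$dcbcdbaaaccbdca  a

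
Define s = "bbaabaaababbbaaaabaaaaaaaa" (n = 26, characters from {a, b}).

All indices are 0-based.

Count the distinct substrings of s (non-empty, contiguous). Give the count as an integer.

sorted suffixes:
  #0 SA[0]=25  'a'
  #1 SA[1]=24  'aa'
  #2 SA[2]=23  'aaa'
  #3 SA[3]=22  'aaaa'
  #4 SA[4]=21  'aaaaa'
  #5 SA[5]=20  'aaaaaa'
  #6 SA[6]=19  'aaaaaaa'
  #7 SA[7]=18  'aaaaaaaa'
  #8 SA[8]=13  'aaaabaaaaaaaa'
  #9 SA[9]=14  'aaabaaaaaaaa'
  #10 SA[10]=5  'aaababbbaaaabaaaaaaaa'
  #11 SA[11]=15  'aabaaaaaaaa'
  #12 SA[12]=2  'aabaaababbbaaaabaaaaaaaa'
  #13 SA[13]=6  'aababbbaaaabaaaaaaaa'
  #14 SA[14]=16  'abaaaaaaaa'
  #15 SA[15]=3  'abaaababbbaaaabaaaaaaaa'
  #16 SA[16]=7  'ababbbaaaabaaaaaaaa'
  #17 SA[17]=9  'abbbaaaabaaaaaaaa'
  #18 SA[18]=17  'baaaaaaaa'
  #19 SA[19]=12  'baaaabaaaaaaaa'
  #20 SA[20]=4  'baaababbbaaaabaaaaaaaa'
  #21 SA[21]=1  'baabaaababbbaaaabaaaaaaaa'
  #22 SA[22]=8  'babbbaaaabaaaaaaaa'
  #23 SA[23]=11  'bbaaaabaaaaaaaa'
  #24 SA[24]=0  'bbaabaaababbbaaaabaaaaaaaa'
  #25 SA[25]=10  'bbbaaaabaaaaaaaa'

SA = [25, 24, 23, 22, 21, 20, 19, 18, 13, 14, 5, 15, 2, 6, 16, 3, 7, 9, 17, 12, 4, 1, 8, 11, 0, 10]
i: (SA[i-1],SA[i]) lcp shared
  1: (25,24) 1 'a'
  2: (24,23) 2 'aa'
  3: (23,22) 3 'aaa'
  4: (22,21) 4 'aaaa'
  5: (21,20) 5 'aaaaa'
  6: (20,19) 6 'aaaaaa'
  7: (19,18) 7 'aaaaaaa'
  8: (18,13) 4 'aaaa'
  9: (13,14) 3 'aaa'
  10: (14,5) 5 'aaaba'
  11: (5,15) 2 'aa'
  12: (15,2) 6 'aabaaa'
  13: (2,6) 4 'aaba'
  14: (6,16) 1 'a'
  15: (16,3) 5 'abaaa'
  16: (3,7) 3 'aba'
  17: (7,9) 2 'ab'
  18: (9,17) 0 ''
  19: (17,12) 5 'baaaa'
  20: (12,4) 4 'baaa'
  21: (4,1) 3 'baa'
  22: (1,8) 2 'ba'
  23: (8,11) 1 'b'
  24: (11,0) 4 'bbaa'
  25: (0,10) 2 'bb'

n(n+1)/2 = 26·27/2 = 351
Σ LCP = 0 + 1 + 2 + 3 + 4 + 5 + 6 + 7 + 4 + 3 + 5 + 2 + 6 + 4 + 1 + 5 + 3 + 2 + 0 + 5 + 4 + 3 + 2 + 1 + 4 + 2 = 84
distinct = 351 − 84 = 267

267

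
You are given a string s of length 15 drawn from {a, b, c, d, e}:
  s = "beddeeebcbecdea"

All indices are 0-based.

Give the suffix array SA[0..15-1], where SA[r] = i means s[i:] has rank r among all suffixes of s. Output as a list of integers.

[14, 7, 9, 0, 8, 11, 2, 12, 3, 13, 6, 10, 1, 5, 4]

rank | idx | suffix
   0 |  14 | a
   1 |   7 | bcbecdea
   2 |   9 | becdea
   3 |   0 | beddeeebcbecdea
   4 |   8 | cbecdea
   5 |  11 | cdea
   6 |   2 | ddeeebcbecdea
   7 |  12 | dea
   8 |   3 | deeebcbecdea
   9 |  13 | ea
  10 |   6 | ebcbecdea
  11 |  10 | ecdea
  12 |   1 | eddeeebcbecdea
  13 |   5 | eebcbecdea
  14 |   4 | eeebcbecdea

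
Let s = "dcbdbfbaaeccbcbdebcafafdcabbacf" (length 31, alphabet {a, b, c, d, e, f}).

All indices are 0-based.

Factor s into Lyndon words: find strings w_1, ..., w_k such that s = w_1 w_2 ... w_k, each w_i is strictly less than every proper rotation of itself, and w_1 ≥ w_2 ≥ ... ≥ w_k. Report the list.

emit factor 1: 'd' (i=0, period=1)
emit factor 2: 'c' (i=1, period=1)
emit factor 3: 'bdbf' (i=2, period=4)
emit factor 4: 'b' (i=6, period=1)
emit factor 5: 'aaeccbcbdebcafafdcabbacf' (i=7, period=24)

["d", "c", "bdbf", "b", "aaeccbcbdebcafafdcabbacf"]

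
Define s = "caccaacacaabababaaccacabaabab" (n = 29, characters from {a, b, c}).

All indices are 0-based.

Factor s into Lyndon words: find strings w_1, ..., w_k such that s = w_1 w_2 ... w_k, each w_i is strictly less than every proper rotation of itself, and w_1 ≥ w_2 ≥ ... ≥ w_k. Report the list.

emit factor 1: 'c' (i=0, period=1)
emit factor 2: 'acc' (i=1, period=3)
emit factor 3: 'aacac' (i=4, period=5)
emit factor 4: 'aabababaaccacab' (i=9, period=15)
emit factor 5: 'aabab' (i=24, period=5)

["c", "acc", "aacac", "aabababaaccacab", "aabab"]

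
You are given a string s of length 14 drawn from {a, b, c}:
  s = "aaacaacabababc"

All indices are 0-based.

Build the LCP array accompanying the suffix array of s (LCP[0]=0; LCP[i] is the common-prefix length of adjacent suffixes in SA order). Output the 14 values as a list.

sorted suffixes:
  #0 SA[0]=0  'aaacaacabababc'
  #1 SA[1]=1  'aacaacabababc'
  #2 SA[2]=4  'aacabababc'
  #3 SA[3]=7  'abababc'
  #4 SA[4]=9  'ababc'
  #5 SA[5]=11  'abc'
  #6 SA[6]=2  'acaacabababc'
  #7 SA[7]=5  'acabababc'
  #8 SA[8]=8  'bababc'
  #9 SA[9]=10  'babc'
  #10 SA[10]=12  'bc'
  #11 SA[11]=13  'c'
  #12 SA[12]=3  'caacabababc'
  #13 SA[13]=6  'cabababc'

SA = [0, 1, 4, 7, 9, 11, 2, 5, 8, 10, 12, 13, 3, 6]
[i] adj suffixes → lcp
  [1] 0/1 → 2 ('aa')
  [2] 1/4 → 4 ('aaca')
  [3] 4/7 → 1 ('a')
  [4] 7/9 → 4 ('abab')
  [5] 9/11 → 2 ('ab')
  [6] 11/2 → 1 ('a')
  [7] 2/5 → 3 ('aca')
  [8] 5/8 → 0 ('')
  [9] 8/10 → 3 ('bab')
  [10] 10/12 → 1 ('b')
  [11] 12/13 → 0 ('')
  [12] 13/3 → 1 ('c')
  [13] 3/6 → 2 ('ca')

[0, 2, 4, 1, 4, 2, 1, 3, 0, 3, 1, 0, 1, 2]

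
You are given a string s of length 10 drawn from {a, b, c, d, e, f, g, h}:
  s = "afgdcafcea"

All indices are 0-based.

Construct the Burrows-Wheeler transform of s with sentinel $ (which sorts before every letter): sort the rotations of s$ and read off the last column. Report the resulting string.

aec$dfgcaaf

rank  rotation     last
    0  $afgdcafcea  a
    1  a$afgdcafce  e
    2  afcea$afgdc  c
    3  afgdcafcea$  $
    4  cafcea$afgd  d
    5  cea$afgdcaf  f
    6  dcafcea$afg  g
    7  ea$afgdcafc  c
    8  fcea$afgdca  a
    9  fgdcafcea$a  a
   10  gdcafcea$af  f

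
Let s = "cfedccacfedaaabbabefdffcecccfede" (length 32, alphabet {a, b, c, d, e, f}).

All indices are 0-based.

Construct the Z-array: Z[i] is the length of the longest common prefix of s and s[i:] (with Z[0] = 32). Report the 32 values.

Z[0]=32
i=1: outside box; Z[1]=0
i=2: outside box; Z[2]=0
i=3: outside box; Z[3]=0
i=4: outside box; Z[4]=1 extend→box=[4,5)
i=5: outside box; Z[5]=1 extend→box=[5,6)
i=6: outside box; Z[6]=0
i=7: outside box; Z[7]=4 extend→box=[7,11)
i=8: min(r-i=3, Z[1]=0)=0; Z[8]=0
i=9: min(r-i=2, Z[2]=0)=0; Z[9]=0
i=10: min(r-i=1, Z[3]=0)=0; Z[10]=0
i=11: outside box; Z[11]=0
i=12: outside box; Z[12]=0
i=13: outside box; Z[13]=0
i=14: outside box; Z[14]=0
i=15: outside box; Z[15]=0
i=16: outside box; Z[16]=0
i=17: outside box; Z[17]=0
i=18: outside box; Z[18]=0
i=19: outside box; Z[19]=0
i=20: outside box; Z[20]=0
i=21: outside box; Z[21]=0
i=22: outside box; Z[22]=0
i=23: outside box; Z[23]=1 extend→box=[23,24)
i=24: outside box; Z[24]=0
i=25: outside box; Z[25]=1 extend→box=[25,26)
i=26: outside box; Z[26]=1 extend→box=[26,27)
i=27: outside box; Z[27]=4 extend→box=[27,31)
i=28: min(r-i=3, Z[1]=0)=0; Z[28]=0
i=29: min(r-i=2, Z[2]=0)=0; Z[29]=0
i=30: min(r-i=1, Z[3]=0)=0; Z[30]=0
i=31: outside box; Z[31]=0

[32, 0, 0, 0, 1, 1, 0, 4, 0, 0, 0, 0, 0, 0, 0, 0, 0, 0, 0, 0, 0, 0, 0, 1, 0, 1, 1, 4, 0, 0, 0, 0]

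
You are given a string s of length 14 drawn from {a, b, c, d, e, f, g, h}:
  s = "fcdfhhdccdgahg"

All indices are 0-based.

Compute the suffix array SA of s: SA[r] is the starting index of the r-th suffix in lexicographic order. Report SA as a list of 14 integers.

[11, 7, 1, 8, 6, 2, 9, 0, 3, 13, 10, 5, 12, 4]

sorted suffixes:
  #0 SA[0]=11  'ahg'
  #1 SA[1]=7  'ccdgahg'
  #2 SA[2]=1  'cdfhhdccdgahg'
  #3 SA[3]=8  'cdgahg'
  #4 SA[4]=6  'dccdgahg'
  #5 SA[5]=2  'dfhhdccdgahg'
  #6 SA[6]=9  'dgahg'
  #7 SA[7]=0  'fcdfhhdccdgahg'
  #8 SA[8]=3  'fhhdccdgahg'
  #9 SA[9]=13  'g'
  #10 SA[10]=10  'gahg'
  #11 SA[11]=5  'hdccdgahg'
  #12 SA[12]=12  'hg'
  #13 SA[13]=4  'hhdccdgahg'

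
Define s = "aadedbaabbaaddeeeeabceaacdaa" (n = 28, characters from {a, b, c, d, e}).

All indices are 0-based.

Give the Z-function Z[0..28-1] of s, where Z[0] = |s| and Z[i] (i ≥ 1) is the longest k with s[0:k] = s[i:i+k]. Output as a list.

[28, 1, 0, 0, 0, 0, 2, 1, 0, 0, 3, 1, 0, 0, 0, 0, 0, 0, 1, 0, 0, 0, 2, 1, 0, 0, 2, 1]

Z[0]=28
i=1: outside box; Z[1]=1 grow→box=[1,2)
i=2: outside box; Z[2]=0
i=3: outside box; Z[3]=0
i=4: outside box; Z[4]=0
i=5: outside box; Z[5]=0
i=6: outside box; Z[6]=2 grow→box=[6,8)
i=7: min(r-i=1, Z[1]=1)=1; Z[7]=1
i=8: outside box; Z[8]=0
i=9: outside box; Z[9]=0
i=10: outside box; Z[10]=3 grow→box=[10,13)
i=11: min(r-i=2, Z[1]=1)=1; Z[11]=1
i=12: min(r-i=1, Z[2]=0)=0; Z[12]=0
i=13: outside box; Z[13]=0
i=14: outside box; Z[14]=0
i=15: outside box; Z[15]=0
i=16: outside box; Z[16]=0
i=17: outside box; Z[17]=0
i=18: outside box; Z[18]=1 grow→box=[18,19)
i=19: outside box; Z[19]=0
i=20: outside box; Z[20]=0
i=21: outside box; Z[21]=0
i=22: outside box; Z[22]=2 grow→box=[22,24)
i=23: min(r-i=1, Z[1]=1)=1; Z[23]=1
i=24: outside box; Z[24]=0
i=25: outside box; Z[25]=0
i=26: outside box; Z[26]=2 grow→box=[26,28)
i=27: min(r-i=1, Z[1]=1)=1; Z[27]=1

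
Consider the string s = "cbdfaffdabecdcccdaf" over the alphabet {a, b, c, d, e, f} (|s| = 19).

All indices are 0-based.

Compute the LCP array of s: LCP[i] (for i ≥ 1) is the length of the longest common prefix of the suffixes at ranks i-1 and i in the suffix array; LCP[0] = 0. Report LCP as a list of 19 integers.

rank | idx | suffix
   0 |   8 | abecdcccdaf
   1 |  17 | af
   2 |   4 | affdabecdcccdaf
   3 |   1 | bdfaffdabecdcccdaf
   4 |   9 | becdcccdaf
   5 |   0 | cbdfaffdabecdcccdaf
   6 |  13 | cccdaf
   7 |  14 | ccdaf
   8 |  15 | cdaf
   9 |  11 | cdcccdaf
  10 |   7 | dabecdcccdaf
  11 |  16 | daf
  12 |  12 | dcccdaf
  13 |   2 | dfaffdabecdcccdaf
  14 |  10 | ecdcccdaf
  15 |  18 | f
  16 |   3 | faffdabecdcccdaf
  17 |   6 | fdabecdcccdaf
  18 |   5 | ffdabecdcccdaf

SA = [8, 17, 4, 1, 9, 0, 13, 14, 15, 11, 7, 16, 12, 2, 10, 18, 3, 6, 5]
rank  pair      lcp
   1  s[8:],s[17:]  1  'a'
   2  s[17:],s[4:]  2  'af'
   3  s[4:],s[1:]  0  ''
   4  s[1:],s[9:]  1  'b'
   5  s[9:],s[0:]  0  ''
   6  s[0:],s[13:]  1  'c'
   7  s[13:],s[14:]  2  'cc'
   8  s[14:],s[15:]  1  'c'
   9  s[15:],s[11:]  2  'cd'
  10  s[11:],s[7:]  0  ''
  11  s[7:],s[16:]  2  'da'
  12  s[16:],s[12:]  1  'd'
  13  s[12:],s[2:]  1  'd'
  14  s[2:],s[10:]  0  ''
  15  s[10:],s[18:]  0  ''
  16  s[18:],s[3:]  1  'f'
  17  s[3:],s[6:]  1  'f'
  18  s[6:],s[5:]  1  'f'

[0, 1, 2, 0, 1, 0, 1, 2, 1, 2, 0, 2, 1, 1, 0, 0, 1, 1, 1]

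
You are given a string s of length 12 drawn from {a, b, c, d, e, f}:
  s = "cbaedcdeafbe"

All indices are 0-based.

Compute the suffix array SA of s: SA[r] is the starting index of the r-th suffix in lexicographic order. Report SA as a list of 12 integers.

rank | idx | suffix
   0 |   2 | aedcdeafbe
   1 |   8 | afbe
   2 |   1 | baedcdeafbe
   3 |  10 | be
   4 |   0 | cbaedcdeafbe
   5 |   5 | cdeafbe
   6 |   4 | dcdeafbe
   7 |   6 | deafbe
   8 |  11 | e
   9 |   7 | eafbe
  10 |   3 | edcdeafbe
  11 |   9 | fbe

[2, 8, 1, 10, 0, 5, 4, 6, 11, 7, 3, 9]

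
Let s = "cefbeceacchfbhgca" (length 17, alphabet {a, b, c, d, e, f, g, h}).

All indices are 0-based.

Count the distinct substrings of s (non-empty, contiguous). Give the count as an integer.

sorted suffixes:
  #0 SA[0]=16  'a'
  #1 SA[1]=7  'acchfbhgca'
  #2 SA[2]=3  'beceacchfbhgca'
  #3 SA[3]=12  'bhgca'
  #4 SA[4]=15  'ca'
  #5 SA[5]=8  'cchfbhgca'
  #6 SA[6]=5  'ceacchfbhgca'
  #7 SA[7]=0  'cefbeceacchfbhgca'
  #8 SA[8]=9  'chfbhgca'
  #9 SA[9]=6  'eacchfbhgca'
  #10 SA[10]=4  'eceacchfbhgca'
  #11 SA[11]=1  'efbeceacchfbhgca'
  #12 SA[12]=2  'fbeceacchfbhgca'
  #13 SA[13]=11  'fbhgca'
  #14 SA[14]=14  'gca'
  #15 SA[15]=10  'hfbhgca'
  #16 SA[16]=13  'hgca'

SA = [16, 7, 3, 12, 15, 8, 5, 0, 9, 6, 4, 1, 2, 11, 14, 10, 13]
rank  pair      lcp
   1  s[16:],s[7:]  1  'a'
   2  s[7:],s[3:]  0  ''
   3  s[3:],s[12:]  1  'b'
   4  s[12:],s[15:]  0  ''
   5  s[15:],s[8:]  1  'c'
   6  s[8:],s[5:]  1  'c'
   7  s[5:],s[0:]  2  'ce'
   8  s[0:],s[9:]  1  'c'
   9  s[9:],s[6:]  0  ''
  10  s[6:],s[4:]  1  'e'
  11  s[4:],s[1:]  1  'e'
  12  s[1:],s[2:]  0  ''
  13  s[2:],s[11:]  2  'fb'
  14  s[11:],s[14:]  0  ''
  15  s[14:],s[10:]  0  ''
  16  s[10:],s[13:]  1  'h'

n(n+1)/2 = 17·18/2 = 153
Σ LCP = 0 + 1 + 0 + 1 + 0 + 1 + 1 + 2 + 1 + 0 + 1 + 1 + 0 + 2 + 0 + 0 + 1 = 12
distinct = 153 − 12 = 141

141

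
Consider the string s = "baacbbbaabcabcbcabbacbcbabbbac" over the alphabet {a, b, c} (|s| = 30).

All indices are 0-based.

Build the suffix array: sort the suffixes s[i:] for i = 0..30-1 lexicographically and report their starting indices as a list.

sorted suffixes:
  #0 SA[0]=7  'aabcabcbcabbacbcbabbbac'
  #1 SA[1]=1  'aacbbbaabcabcbcabbacbcbabbbac'
  #2 SA[2]=16  'abbacbcbabbbac'
  #3 SA[3]=24  'abbbac'
  #4 SA[4]=8  'abcabcbcabbacbcbabbbac'
  #5 SA[5]=11  'abcbcabbacbcbabbbac'
  #6 SA[6]=28  'ac'
  #7 SA[7]=2  'acbbbaabcabcbcabbacbcbabbbac'
  #8 SA[8]=19  'acbcbabbbac'
  #9 SA[9]=6  'baabcabcbcabbacbcbabbbac'
  #10 SA[10]=0  'baacbbbaabcabcbcabbacbcbabbbac'
  #11 SA[11]=23  'babbbac'
  #12 SA[12]=27  'bac'
  #13 SA[13]=18  'bacbcbabbbac'
  #14 SA[14]=5  'bbaabcabcbcabbacbcbabbbac'
  #15 SA[15]=26  'bbac'
  #16 SA[16]=17  'bbacbcbabbbac'
  #17 SA[17]=4  'bbbaabcabcbcabbacbcbabbbac'
  #18 SA[18]=25  'bbbac'
  #19 SA[19]=14  'bcabbacbcbabbbac'
  #20 SA[20]=9  'bcabcbcabbacbcbabbbac'
  #21 SA[21]=21  'bcbabbbac'
  #22 SA[22]=12  'bcbcabbacbcbabbbac'
  #23 SA[23]=29  'c'
  #24 SA[24]=15  'cabbacbcbabbbac'
  #25 SA[25]=10  'cabcbcabbacbcbabbbac'
  #26 SA[26]=22  'cbabbbac'
  #27 SA[27]=3  'cbbbaabcabcbcabbacbcbabbbac'
  #28 SA[28]=13  'cbcabbacbcbabbbac'
  #29 SA[29]=20  'cbcbabbbac'

[7, 1, 16, 24, 8, 11, 28, 2, 19, 6, 0, 23, 27, 18, 5, 26, 17, 4, 25, 14, 9, 21, 12, 29, 15, 10, 22, 3, 13, 20]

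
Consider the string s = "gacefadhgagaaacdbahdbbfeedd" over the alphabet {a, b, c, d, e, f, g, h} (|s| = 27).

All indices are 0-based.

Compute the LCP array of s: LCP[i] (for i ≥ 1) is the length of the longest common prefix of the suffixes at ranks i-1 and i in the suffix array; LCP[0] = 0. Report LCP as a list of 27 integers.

rank→(start, suffix):
  0 → (11, 'aaacdbahdbbfeedd')
  1 → (12, 'aacdbahdbbfeedd')
  2 → (13, 'acdbahdbbfeedd')
  3 → (1, 'acefadhgagaaacdbahdbbfeedd')
  4 → (5, 'adhgagaaacdbahdbbfeedd')
  5 → (9, 'agaaacdbahdbbfeedd')
  6 → (17, 'ahdbbfeedd')
  7 → (16, 'bahdbbfeedd')
  8 → (20, 'bbfeedd')
  9 → (21, 'bfeedd')
  10 → (14, 'cdbahdbbfeedd')
  11 → (2, 'cefadhgagaaacdbahdbbfeedd')
  12 → (26, 'd')
  13 → (15, 'dbahdbbfeedd')
  14 → (19, 'dbbfeedd')
  15 → (25, 'dd')
  16 → (6, 'dhgagaaacdbahdbbfeedd')
  17 → (24, 'edd')
  18 → (23, 'eedd')
  19 → (3, 'efadhgagaaacdbahdbbfeedd')
  20 → (4, 'fadhgagaaacdbahdbbfeedd')
  21 → (22, 'feedd')
  22 → (10, 'gaaacdbahdbbfeedd')
  23 → (0, 'gacefadhgagaaacdbahdbbfeedd')
  24 → (8, 'gagaaacdbahdbbfeedd')
  25 → (18, 'hdbbfeedd')
  26 → (7, 'hgagaaacdbahdbbfeedd')

SA = [11, 12, 13, 1, 5, 9, 17, 16, 20, 21, 14, 2, 26, 15, 19, 25, 6, 24, 23, 3, 4, 22, 10, 0, 8, 18, 7]
i: (SA[i-1],SA[i]) lcp shared
  1: (11,12) 2 'aa'
  2: (12,13) 1 'a'
  3: (13,1) 2 'ac'
  4: (1,5) 1 'a'
  5: (5,9) 1 'a'
  6: (9,17) 1 'a'
  7: (17,16) 0 ''
  8: (16,20) 1 'b'
  9: (20,21) 1 'b'
  10: (21,14) 0 ''
  11: (14,2) 1 'c'
  12: (2,26) 0 ''
  13: (26,15) 1 'd'
  14: (15,19) 2 'db'
  15: (19,25) 1 'd'
  16: (25,6) 1 'd'
  17: (6,24) 0 ''
  18: (24,23) 1 'e'
  19: (23,3) 1 'e'
  20: (3,4) 0 ''
  21: (4,22) 1 'f'
  22: (22,10) 0 ''
  23: (10,0) 2 'ga'
  24: (0,8) 2 'ga'
  25: (8,18) 0 ''
  26: (18,7) 1 'h'

[0, 2, 1, 2, 1, 1, 1, 0, 1, 1, 0, 1, 0, 1, 2, 1, 1, 0, 1, 1, 0, 1, 0, 2, 2, 0, 1]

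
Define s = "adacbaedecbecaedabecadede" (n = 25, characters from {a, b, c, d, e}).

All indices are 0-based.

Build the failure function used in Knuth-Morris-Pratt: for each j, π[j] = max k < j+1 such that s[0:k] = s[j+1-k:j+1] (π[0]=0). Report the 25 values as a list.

π[0] = 0
j=1 s[j]='d': π[1]=0 (border '')
j=2 s[j]='a': π[2]=1 (border 'a')
j=3 s[j]='c': k: 1→0; π[3]=0 (border '')
j=4 s[j]='b': π[4]=0 (border '')
j=5 s[j]='a': π[5]=1 (border 'a')
j=6 s[j]='e': k: 1→0; π[6]=0 (border '')
j=7 s[j]='d': π[7]=0 (border '')
j=8 s[j]='e': π[8]=0 (border '')
j=9 s[j]='c': π[9]=0 (border '')
j=10 s[j]='b': π[10]=0 (border '')
j=11 s[j]='e': π[11]=0 (border '')
j=12 s[j]='c': π[12]=0 (border '')
j=13 s[j]='a': π[13]=1 (border 'a')
j=14 s[j]='e': k: 1→0; π[14]=0 (border '')
j=15 s[j]='d': π[15]=0 (border '')
j=16 s[j]='a': π[16]=1 (border 'a')
j=17 s[j]='b': k: 1→0; π[17]=0 (border '')
j=18 s[j]='e': π[18]=0 (border '')
j=19 s[j]='c': π[19]=0 (border '')
j=20 s[j]='a': π[20]=1 (border 'a')
j=21 s[j]='d': π[21]=2 (border 'ad')
j=22 s[j]='e': k: 2→0; π[22]=0 (border '')
j=23 s[j]='d': π[23]=0 (border '')
j=24 s[j]='e': π[24]=0 (border '')

[0, 0, 1, 0, 0, 1, 0, 0, 0, 0, 0, 0, 0, 1, 0, 0, 1, 0, 0, 0, 1, 2, 0, 0, 0]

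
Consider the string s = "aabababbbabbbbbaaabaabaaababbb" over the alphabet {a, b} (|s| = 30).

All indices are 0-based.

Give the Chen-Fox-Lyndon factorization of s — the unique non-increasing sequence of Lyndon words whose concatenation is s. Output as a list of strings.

["aabababbbabbbbb", "aaabaabaaababbb"]

emit factor 1: 'aabababbbabbbbb' (i=0, period=15)
emit factor 2: 'aaabaabaaababbb' (i=15, period=15)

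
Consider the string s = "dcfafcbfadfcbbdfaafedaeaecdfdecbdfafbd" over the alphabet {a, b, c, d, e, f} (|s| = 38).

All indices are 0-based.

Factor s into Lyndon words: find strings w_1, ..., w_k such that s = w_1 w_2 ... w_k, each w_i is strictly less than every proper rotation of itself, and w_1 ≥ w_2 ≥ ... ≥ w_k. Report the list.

emit factor 1: 'd' (i=0, period=1)
emit factor 2: 'cf' (i=1, period=2)
emit factor 3: 'afcbf' (i=3, period=5)
emit factor 4: 'adfcbbdf' (i=8, period=8)
emit factor 5: 'aafedaeaecdfdecbdfafbd' (i=16, period=22)

["d", "cf", "afcbf", "adfcbbdf", "aafedaeaecdfdecbdfafbd"]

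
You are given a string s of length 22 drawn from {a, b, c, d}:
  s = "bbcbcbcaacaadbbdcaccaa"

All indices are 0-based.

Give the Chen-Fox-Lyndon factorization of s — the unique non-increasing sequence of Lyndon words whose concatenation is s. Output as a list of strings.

["bbcbcbc", "aacaadbbdcacc", "a", "a"]

emit factor 1: 'bbcbcbc' (i=0, period=7)
emit factor 2: 'aacaadbbdcacc' (i=7, period=13)
emit factor 3: 'a' (i=20, period=1)
emit factor 4: 'a' (i=21, period=1)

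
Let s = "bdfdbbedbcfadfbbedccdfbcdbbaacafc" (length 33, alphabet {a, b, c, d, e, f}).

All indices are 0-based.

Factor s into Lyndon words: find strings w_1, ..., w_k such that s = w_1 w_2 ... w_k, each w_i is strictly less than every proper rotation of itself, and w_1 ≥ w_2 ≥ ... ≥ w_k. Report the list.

["bdfd", "bbedbcf", "adfbbedccdfbcdbb", "aacafc"]

emit factor 1: 'bdfd' (i=0, period=4)
emit factor 2: 'bbedbcf' (i=4, period=7)
emit factor 3: 'adfbbedccdfbcdbb' (i=11, period=16)
emit factor 4: 'aacafc' (i=27, period=6)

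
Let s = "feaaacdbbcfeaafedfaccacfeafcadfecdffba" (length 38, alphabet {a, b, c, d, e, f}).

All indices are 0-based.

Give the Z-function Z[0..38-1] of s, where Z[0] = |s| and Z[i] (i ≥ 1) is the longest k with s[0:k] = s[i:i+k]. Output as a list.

[38, 0, 0, 0, 0, 0, 0, 0, 0, 0, 4, 0, 0, 0, 2, 0, 0, 1, 0, 0, 0, 0, 0, 3, 0, 0, 1, 0, 0, 0, 2, 0, 0, 0, 1, 1, 0, 0]

Z[0]=38
i=1: i≥r, start 0; Z[1]=0
i=2: i≥r, start 0; Z[2]=0
i=3: i≥r, start 0; Z[3]=0
i=4: i≥r, start 0; Z[4]=0
i=5: i≥r, start 0; Z[5]=0
i=6: i≥r, start 0; Z[6]=0
i=7: i≥r, start 0; Z[7]=0
i=8: i≥r, start 0; Z[8]=0
i=9: i≥r, start 0; Z[9]=0
i=10: i≥r, start 0; Z[10]=4 extend→box=[10,14)
i=11: min(r-i=3, Z[1]=0)=0; Z[11]=0
i=12: min(r-i=2, Z[2]=0)=0; Z[12]=0
i=13: min(r-i=1, Z[3]=0)=0; Z[13]=0
i=14: i≥r, start 0; Z[14]=2 extend→box=[14,16)
i=15: min(r-i=1, Z[1]=0)=0; Z[15]=0
i=16: i≥r, start 0; Z[16]=0
i=17: i≥r, start 0; Z[17]=1 extend→box=[17,18)
i=18: i≥r, start 0; Z[18]=0
i=19: i≥r, start 0; Z[19]=0
i=20: i≥r, start 0; Z[20]=0
i=21: i≥r, start 0; Z[21]=0
i=22: i≥r, start 0; Z[22]=0
i=23: i≥r, start 0; Z[23]=3 extend→box=[23,26)
i=24: min(r-i=2, Z[1]=0)=0; Z[24]=0
i=25: min(r-i=1, Z[2]=0)=0; Z[25]=0
i=26: i≥r, start 0; Z[26]=1 extend→box=[26,27)
i=27: i≥r, start 0; Z[27]=0
i=28: i≥r, start 0; Z[28]=0
i=29: i≥r, start 0; Z[29]=0
i=30: i≥r, start 0; Z[30]=2 extend→box=[30,32)
i=31: min(r-i=1, Z[1]=0)=0; Z[31]=0
i=32: i≥r, start 0; Z[32]=0
i=33: i≥r, start 0; Z[33]=0
i=34: i≥r, start 0; Z[34]=1 extend→box=[34,35)
i=35: i≥r, start 0; Z[35]=1 extend→box=[35,36)
i=36: i≥r, start 0; Z[36]=0
i=37: i≥r, start 0; Z[37]=0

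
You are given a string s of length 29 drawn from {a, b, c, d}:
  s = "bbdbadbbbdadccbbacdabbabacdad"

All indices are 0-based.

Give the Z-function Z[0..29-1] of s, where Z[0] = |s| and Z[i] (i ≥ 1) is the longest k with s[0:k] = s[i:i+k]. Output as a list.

[29, 1, 0, 1, 0, 0, 2, 3, 1, 0, 0, 0, 0, 0, 2, 1, 0, 0, 0, 0, 2, 1, 0, 1, 0, 0, 0, 0, 0]

Z[0]=29
i=1: fresh scan; Z[1]=1 extend→box=[1,2)
i=2: fresh scan; Z[2]=0
i=3: fresh scan; Z[3]=1 extend→box=[3,4)
i=4: fresh scan; Z[4]=0
i=5: fresh scan; Z[5]=0
i=6: fresh scan; Z[6]=2 extend→box=[6,8)
i=7: min(r-i=1, Z[1]=1)=1; Z[7]=3 extend→box=[7,10)
i=8: min(r-i=2, Z[1]=1)=1; Z[8]=1
i=9: min(r-i=1, Z[2]=0)=0; Z[9]=0
i=10: fresh scan; Z[10]=0
i=11: fresh scan; Z[11]=0
i=12: fresh scan; Z[12]=0
i=13: fresh scan; Z[13]=0
i=14: fresh scan; Z[14]=2 extend→box=[14,16)
i=15: min(r-i=1, Z[1]=1)=1; Z[15]=1
i=16: fresh scan; Z[16]=0
i=17: fresh scan; Z[17]=0
i=18: fresh scan; Z[18]=0
i=19: fresh scan; Z[19]=0
i=20: fresh scan; Z[20]=2 extend→box=[20,22)
i=21: min(r-i=1, Z[1]=1)=1; Z[21]=1
i=22: fresh scan; Z[22]=0
i=23: fresh scan; Z[23]=1 extend→box=[23,24)
i=24: fresh scan; Z[24]=0
i=25: fresh scan; Z[25]=0
i=26: fresh scan; Z[26]=0
i=27: fresh scan; Z[27]=0
i=28: fresh scan; Z[28]=0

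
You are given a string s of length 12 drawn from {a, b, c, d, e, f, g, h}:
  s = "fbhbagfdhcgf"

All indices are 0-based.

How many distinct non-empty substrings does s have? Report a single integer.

sorted suffixes:
  #0 SA[0]=4  'agfdhcgf'
  #1 SA[1]=3  'bagfdhcgf'
  #2 SA[2]=1  'bhbagfdhcgf'
  #3 SA[3]=9  'cgf'
  #4 SA[4]=7  'dhcgf'
  #5 SA[5]=11  'f'
  #6 SA[6]=0  'fbhbagfdhcgf'
  #7 SA[7]=6  'fdhcgf'
  #8 SA[8]=10  'gf'
  #9 SA[9]=5  'gfdhcgf'
  #10 SA[10]=2  'hbagfdhcgf'
  #11 SA[11]=8  'hcgf'

SA = [4, 3, 1, 9, 7, 11, 0, 6, 10, 5, 2, 8]
i: (SA[i-1],SA[i]) lcp shared
  1: (4,3) 0 ''
  2: (3,1) 1 'b'
  3: (1,9) 0 ''
  4: (9,7) 0 ''
  5: (7,11) 0 ''
  6: (11,0) 1 'f'
  7: (0,6) 1 'f'
  8: (6,10) 0 ''
  9: (10,5) 2 'gf'
  10: (5,2) 0 ''
  11: (2,8) 1 'h'

n(n+1)/2 = 12·13/2 = 78
Σ LCP = 0 + 0 + 1 + 0 + 0 + 0 + 1 + 1 + 0 + 2 + 0 + 1 = 6
distinct = 78 − 6 = 72

72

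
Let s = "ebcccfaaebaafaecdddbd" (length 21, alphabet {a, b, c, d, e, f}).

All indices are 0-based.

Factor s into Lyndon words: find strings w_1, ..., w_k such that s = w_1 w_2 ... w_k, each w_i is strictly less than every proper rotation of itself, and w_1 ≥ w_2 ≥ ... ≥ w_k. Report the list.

emit factor 1: 'e' (i=0, period=1)
emit factor 2: 'bcccf' (i=1, period=5)
emit factor 3: 'aaebaafaecdddbd' (i=6, period=15)

["e", "bcccf", "aaebaafaecdddbd"]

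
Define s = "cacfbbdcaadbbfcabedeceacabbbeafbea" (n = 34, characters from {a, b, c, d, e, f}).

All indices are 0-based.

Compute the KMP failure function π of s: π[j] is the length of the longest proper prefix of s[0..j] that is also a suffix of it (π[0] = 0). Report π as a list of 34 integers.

π[0] = 0
j=1 s[j]='a': π[1]=0 (border '')
j=2 s[j]='c': π[2]=1 (border 'c')
j=3 s[j]='f': k: 1→0; π[3]=0 (border '')
j=4 s[j]='b': π[4]=0 (border '')
j=5 s[j]='b': π[5]=0 (border '')
j=6 s[j]='d': π[6]=0 (border '')
j=7 s[j]='c': π[7]=1 (border 'c')
j=8 s[j]='a': π[8]=2 (border 'ca')
j=9 s[j]='a': k: 2→0; π[9]=0 (border '')
j=10 s[j]='d': π[10]=0 (border '')
j=11 s[j]='b': π[11]=0 (border '')
j=12 s[j]='b': π[12]=0 (border '')
j=13 s[j]='f': π[13]=0 (border '')
j=14 s[j]='c': π[14]=1 (border 'c')
j=15 s[j]='a': π[15]=2 (border 'ca')
j=16 s[j]='b': k: 2→0; π[16]=0 (border '')
j=17 s[j]='e': π[17]=0 (border '')
j=18 s[j]='d': π[18]=0 (border '')
j=19 s[j]='e': π[19]=0 (border '')
j=20 s[j]='c': π[20]=1 (border 'c')
j=21 s[j]='e': k: 1→0; π[21]=0 (border '')
j=22 s[j]='a': π[22]=0 (border '')
j=23 s[j]='c': π[23]=1 (border 'c')
j=24 s[j]='a': π[24]=2 (border 'ca')
j=25 s[j]='b': k: 2→0; π[25]=0 (border '')
j=26 s[j]='b': π[26]=0 (border '')
j=27 s[j]='b': π[27]=0 (border '')
j=28 s[j]='e': π[28]=0 (border '')
j=29 s[j]='a': π[29]=0 (border '')
j=30 s[j]='f': π[30]=0 (border '')
j=31 s[j]='b': π[31]=0 (border '')
j=32 s[j]='e': π[32]=0 (border '')
j=33 s[j]='a': π[33]=0 (border '')

[0, 0, 1, 0, 0, 0, 0, 1, 2, 0, 0, 0, 0, 0, 1, 2, 0, 0, 0, 0, 1, 0, 0, 1, 2, 0, 0, 0, 0, 0, 0, 0, 0, 0]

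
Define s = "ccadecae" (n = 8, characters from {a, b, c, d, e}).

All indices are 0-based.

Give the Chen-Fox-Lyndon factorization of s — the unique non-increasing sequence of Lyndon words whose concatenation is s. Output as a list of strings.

["c", "c", "adecae"]

emit factor 1: 'c' (i=0, period=1)
emit factor 2: 'c' (i=1, period=1)
emit factor 3: 'adecae' (i=2, period=6)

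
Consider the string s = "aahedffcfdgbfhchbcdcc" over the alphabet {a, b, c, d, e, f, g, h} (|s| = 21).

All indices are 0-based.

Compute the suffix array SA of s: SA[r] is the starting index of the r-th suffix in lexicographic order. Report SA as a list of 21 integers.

[0, 1, 16, 11, 20, 19, 17, 7, 14, 18, 4, 9, 3, 6, 8, 5, 12, 10, 15, 13, 2]

rank→(start, suffix):
  0 → (0, 'aahedffcfdgbfhchbcdcc')
  1 → (1, 'ahedffcfdgbfhchbcdcc')
  2 → (16, 'bcdcc')
  3 → (11, 'bfhchbcdcc')
  4 → (20, 'c')
  5 → (19, 'cc')
  6 → (17, 'cdcc')
  7 → (7, 'cfdgbfhchbcdcc')
  8 → (14, 'chbcdcc')
  9 → (18, 'dcc')
  10 → (4, 'dffcfdgbfhchbcdcc')
  11 → (9, 'dgbfhchbcdcc')
  12 → (3, 'edffcfdgbfhchbcdcc')
  13 → (6, 'fcfdgbfhchbcdcc')
  14 → (8, 'fdgbfhchbcdcc')
  15 → (5, 'ffcfdgbfhchbcdcc')
  16 → (12, 'fhchbcdcc')
  17 → (10, 'gbfhchbcdcc')
  18 → (15, 'hbcdcc')
  19 → (13, 'hchbcdcc')
  20 → (2, 'hedffcfdgbfhchbcdcc')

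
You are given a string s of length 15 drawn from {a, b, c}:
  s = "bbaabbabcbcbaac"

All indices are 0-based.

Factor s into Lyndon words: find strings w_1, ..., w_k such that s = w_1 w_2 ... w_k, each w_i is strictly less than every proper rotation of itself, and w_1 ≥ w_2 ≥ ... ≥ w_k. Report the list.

["b", "b", "aabbabcbcbaac"]

emit factor 1: 'b' (i=0, period=1)
emit factor 2: 'b' (i=1, period=1)
emit factor 3: 'aabbabcbcbaac' (i=2, period=13)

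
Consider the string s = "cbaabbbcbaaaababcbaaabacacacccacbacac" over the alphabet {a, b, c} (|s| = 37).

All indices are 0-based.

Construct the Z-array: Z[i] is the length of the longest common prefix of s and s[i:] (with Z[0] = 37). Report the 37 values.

Z[0]=37
i=1: i≥r, start 0; Z[1]=0
i=2: i≥r, start 0; Z[2]=0
i=3: i≥r, start 0; Z[3]=0
i=4: i≥r, start 0; Z[4]=0
i=5: i≥r, start 0; Z[5]=0
i=6: i≥r, start 0; Z[6]=0
i=7: i≥r, start 0; Z[7]=4 scan→box=[7,11)
i=8: min(r-i=3, Z[1]=0)=0; Z[8]=0
i=9: min(r-i=2, Z[2]=0)=0; Z[9]=0
i=10: min(r-i=1, Z[3]=0)=0; Z[10]=0
i=11: i≥r, start 0; Z[11]=0
i=12: i≥r, start 0; Z[12]=0
i=13: i≥r, start 0; Z[13]=0
i=14: i≥r, start 0; Z[14]=0
i=15: i≥r, start 0; Z[15]=0
i=16: i≥r, start 0; Z[16]=4 scan→box=[16,20)
i=17: min(r-i=3, Z[1]=0)=0; Z[17]=0
i=18: min(r-i=2, Z[2]=0)=0; Z[18]=0
i=19: min(r-i=1, Z[3]=0)=0; Z[19]=0
i=20: i≥r, start 0; Z[20]=0
i=21: i≥r, start 0; Z[21]=0
i=22: i≥r, start 0; Z[22]=0
i=23: i≥r, start 0; Z[23]=1 scan→box=[23,24)
i=24: i≥r, start 0; Z[24]=0
i=25: i≥r, start 0; Z[25]=1 scan→box=[25,26)
i=26: i≥r, start 0; Z[26]=0
i=27: i≥r, start 0; Z[27]=1 scan→box=[27,28)
i=28: i≥r, start 0; Z[28]=1 scan→box=[28,29)
i=29: i≥r, start 0; Z[29]=1 scan→box=[29,30)
i=30: i≥r, start 0; Z[30]=0
i=31: i≥r, start 0; Z[31]=3 scan→box=[31,34)
i=32: min(r-i=2, Z[1]=0)=0; Z[32]=0
i=33: min(r-i=1, Z[2]=0)=0; Z[33]=0
i=34: i≥r, start 0; Z[34]=1 scan→box=[34,35)
i=35: i≥r, start 0; Z[35]=0
i=36: i≥r, start 0; Z[36]=1 scan→box=[36,37)

[37, 0, 0, 0, 0, 0, 0, 4, 0, 0, 0, 0, 0, 0, 0, 0, 4, 0, 0, 0, 0, 0, 0, 1, 0, 1, 0, 1, 1, 1, 0, 3, 0, 0, 1, 0, 1]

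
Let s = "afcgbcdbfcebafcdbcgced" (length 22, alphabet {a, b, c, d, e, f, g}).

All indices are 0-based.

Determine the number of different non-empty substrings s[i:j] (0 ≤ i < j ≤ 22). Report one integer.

rank→(start, suffix):
  0 → (12, 'afcdbcgced')
  1 → (0, 'afcgbcdbfcebafcdbcgced')
  2 → (11, 'bafcdbcgced')
  3 → (4, 'bcdbfcebafcdbcgced')
  4 → (16, 'bcgced')
  5 → (7, 'bfcebafcdbcgced')
  6 → (14, 'cdbcgced')
  7 → (5, 'cdbfcebafcdbcgced')
  8 → (9, 'cebafcdbcgced')
  9 → (19, 'ced')
  10 → (2, 'cgbcdbfcebafcdbcgced')
  11 → (17, 'cgced')
  12 → (21, 'd')
  13 → (15, 'dbcgced')
  14 → (6, 'dbfcebafcdbcgced')
  15 → (10, 'ebafcdbcgced')
  16 → (20, 'ed')
  17 → (13, 'fcdbcgced')
  18 → (8, 'fcebafcdbcgced')
  19 → (1, 'fcgbcdbfcebafcdbcgced')
  20 → (3, 'gbcdbfcebafcdbcgced')
  21 → (18, 'gced')

SA = [12, 0, 11, 4, 16, 7, 14, 5, 9, 19, 2, 17, 21, 15, 6, 10, 20, 13, 8, 1, 3, 18]
rank  pair      lcp
   1  s[12:],s[0:]  3  'afc'
   2  s[0:],s[11:]  0  ''
   3  s[11:],s[4:]  1  'b'
   4  s[4:],s[16:]  2  'bc'
   5  s[16:],s[7:]  1  'b'
   6  s[7:],s[14:]  0  ''
   7  s[14:],s[5:]  3  'cdb'
   8  s[5:],s[9:]  1  'c'
   9  s[9:],s[19:]  2  'ce'
  10  s[19:],s[2:]  1  'c'
  11  s[2:],s[17:]  2  'cg'
  12  s[17:],s[21:]  0  ''
  13  s[21:],s[15:]  1  'd'
  14  s[15:],s[6:]  2  'db'
  15  s[6:],s[10:]  0  ''
  16  s[10:],s[20:]  1  'e'
  17  s[20:],s[13:]  0  ''
  18  s[13:],s[8:]  2  'fc'
  19  s[8:],s[1:]  2  'fc'
  20  s[1:],s[3:]  0  ''
  21  s[3:],s[18:]  1  'g'

n(n+1)/2 = 22·23/2 = 253
Σ LCP = 0 + 3 + 0 + 1 + 2 + 1 + 0 + 3 + 1 + 2 + 1 + 2 + 0 + 1 + 2 + 0 + 1 + 0 + 2 + 2 + 0 + 1 = 25
distinct = 253 − 25 = 228

228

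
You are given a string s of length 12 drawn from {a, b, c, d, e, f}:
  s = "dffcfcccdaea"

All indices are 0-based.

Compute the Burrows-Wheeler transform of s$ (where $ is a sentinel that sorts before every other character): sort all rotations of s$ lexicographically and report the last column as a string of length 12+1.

rank  rotation       last
    0  $dffcfcccdaea  a
    1  a$dffcfcccdae  e
    2  aea$dffcfcccd  d
    3  cccdaea$dffcf  f
    4  ccdaea$dffcfc  c
    5  cdaea$dffcfcc  c
    6  cfcccdaea$dff  f
    7  daea$dffcfccc  c
    8  dffcfcccdaea$  $
    9  ea$dffcfcccda  a
   10  fcccdaea$dffc  c
   11  fcfcccdaea$df  f
   12  ffcfcccdaea$d  d

aedfccfc$acfd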